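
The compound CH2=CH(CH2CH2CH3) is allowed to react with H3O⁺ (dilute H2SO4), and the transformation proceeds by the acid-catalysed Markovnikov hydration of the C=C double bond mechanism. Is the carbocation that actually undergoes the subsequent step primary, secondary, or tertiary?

secondary

Step 1: Electrophilic addition begins with the π(C=C) electrons forming a bond to the proton of H3O⁺. Following Markovnikov's rule, the resulting cation is secondary. H2O is released.
No single 1,2-shift to an adjacent carbon would give a more-substituted cation, so no rearrangement occurs.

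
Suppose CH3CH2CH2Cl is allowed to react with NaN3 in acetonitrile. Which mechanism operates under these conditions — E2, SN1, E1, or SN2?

SN2

Conditions: a primary substrate with a strong nucleophile in the polar aprotic solvent acetonitrile.
These conditions are the textbook signature of the SN2 pathway.
An unhindered substrate with a strong nucleophile in a polar aprotic solvent favours one-step backside displacement.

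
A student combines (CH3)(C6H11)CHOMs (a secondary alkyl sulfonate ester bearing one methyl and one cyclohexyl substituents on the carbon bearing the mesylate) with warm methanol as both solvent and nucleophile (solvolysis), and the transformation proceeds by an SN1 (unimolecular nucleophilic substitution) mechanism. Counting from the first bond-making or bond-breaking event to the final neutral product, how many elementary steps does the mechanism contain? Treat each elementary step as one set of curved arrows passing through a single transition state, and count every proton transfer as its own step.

Step 1: Ionisation: the C–O σ-bond cleaves heterolytically; both bonding electrons depart with MsO⁻, leaving a secondary carbocation at the α-carbon.
Step 2: A hydride (H with its bonding pair) migrates from the adjacent cyclohexyl carbon to the cationic centre — a 1,2-hydride shift — upgrading the secondary cation to a tertiary one.
Step 3: A lone pair on the oxygen of CH3OH attacks the carbocation, forming a new C–O σ-bond and an oxonium ion.
Step 4: Deprotonation of the oxonium oxygen by solvent methanol yields the neutral ether.
Total: 4 elementary steps.

4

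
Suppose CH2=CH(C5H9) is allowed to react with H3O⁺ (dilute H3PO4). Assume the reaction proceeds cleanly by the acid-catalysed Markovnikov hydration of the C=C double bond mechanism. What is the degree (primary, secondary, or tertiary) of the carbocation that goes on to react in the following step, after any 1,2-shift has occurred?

tertiary

Step 1: Electrophilic addition begins with the π(C=C) electrons forming a bond to the proton of H3O⁺. Following Markovnikov's rule, the resulting cation is secondary. H2O is released.
Step 2: A hydride (H with its bonding pair) migrates from the adjacent cyclopentyl carbon to the cationic centre — a 1,2-hydride shift — upgrading the secondary cation to a tertiary one.
The cation rearranges from secondary to tertiary via a 1,2-hydride shift from the adjacent cyclopentyl carbon; the tertiary cation is what reacts next.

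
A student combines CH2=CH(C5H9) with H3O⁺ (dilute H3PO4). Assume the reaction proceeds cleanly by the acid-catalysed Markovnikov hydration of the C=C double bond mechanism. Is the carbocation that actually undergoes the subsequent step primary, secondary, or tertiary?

Step 1: The π electrons of the C=C bond attack a proton of H3O⁺; Markovnikov addition places the new C–H on the less-substituted alkene carbon, so the positive charge ends up on the more-substituted carbon — a secondary carbocation. H2O is released.
Step 2: A 1,2-hydride shift from the adjacent cyclopentyl carbon moves the positive charge from the secondary centre to an adjacent carbon, generating a more stable tertiary carbocation.
The cation rearranges from secondary to tertiary via a 1,2-hydride shift from the adjacent cyclopentyl carbon; the tertiary cation is what reacts next.

tertiary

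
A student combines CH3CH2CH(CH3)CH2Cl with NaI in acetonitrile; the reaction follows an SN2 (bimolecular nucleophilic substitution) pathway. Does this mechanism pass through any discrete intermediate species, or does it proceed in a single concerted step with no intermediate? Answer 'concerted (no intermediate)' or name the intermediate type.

The iodide nucleophile donates a lone pair from I to the α-carbon in a backside attack; simultaneously the C–Cl σ-bond breaks and both of its electrons leave with Cl⁻. One concerted step with inversion of configuration.
All bond changes occur in one transition state; no discrete intermediate is formed.

concerted (no intermediate)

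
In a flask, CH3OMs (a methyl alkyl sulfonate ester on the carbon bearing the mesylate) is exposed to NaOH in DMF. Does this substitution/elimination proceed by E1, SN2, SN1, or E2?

SN2

Conditions: a methyl substrate with a strong nucleophile in the polar aprotic solvent DMF.
These conditions are the textbook signature of the SN2 pathway.
An unhindered substrate with a strong nucleophile in a polar aprotic solvent favours one-step backside displacement.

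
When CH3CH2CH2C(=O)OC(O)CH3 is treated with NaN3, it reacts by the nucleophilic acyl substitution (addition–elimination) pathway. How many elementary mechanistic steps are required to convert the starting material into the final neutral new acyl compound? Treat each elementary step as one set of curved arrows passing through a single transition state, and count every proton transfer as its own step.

Step 1: Nucleophilic addition of N3⁻ to the acyl carbon breaks the π(C=O) bond and yields a tetrahedral, anionic intermediate.
Step 2: Elimination step: re-formation of the carbonyl π bond drives out CH3CO2⁻, giving the new acyl compound.
Total: 2 elementary steps.

2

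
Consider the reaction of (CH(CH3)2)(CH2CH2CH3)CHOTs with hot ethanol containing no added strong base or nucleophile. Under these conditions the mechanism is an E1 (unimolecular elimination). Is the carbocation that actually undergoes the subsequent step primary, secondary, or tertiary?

tertiary

Step 1: Unassisted departure of TsO⁻ (taking the C–O bonding pair) generates a secondary carbocation.
Step 2: A hydride (H with its bonding pair) migrates from the adjacent isopropyl carbon to the cationic centre — a 1,2-hydride shift — upgrading the secondary cation to a tertiary one.
The cation rearranges from secondary to tertiary via a 1,2-hydride shift from the adjacent isopropyl carbon; the tertiary cation is what reacts next.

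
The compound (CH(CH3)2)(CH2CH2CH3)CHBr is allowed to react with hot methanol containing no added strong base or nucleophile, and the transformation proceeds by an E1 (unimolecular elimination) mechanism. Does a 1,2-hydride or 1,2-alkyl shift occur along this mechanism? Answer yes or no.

yes

The first-formed carbocation is secondary.
The adjacent isopropyl carbon already bears 2 other carbon substituents and has a hydrogen to migrate; after a 1,2-hydride shift from that carbon the positive charge sits on a tertiary centre.
Tertiary is more stable than secondary, so the shift occurs.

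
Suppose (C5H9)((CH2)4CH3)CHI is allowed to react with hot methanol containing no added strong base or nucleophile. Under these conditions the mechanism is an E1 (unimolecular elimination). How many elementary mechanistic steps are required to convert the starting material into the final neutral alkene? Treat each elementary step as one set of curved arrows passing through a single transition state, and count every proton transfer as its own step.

Step 1: Ionisation: the C–I σ-bond cleaves heterolytically; both bonding electrons depart with I⁻, leaving a secondary carbocation at the α-carbon.
Step 2: A hydride (H with its bonding pair) migrates from the adjacent cyclopentyl carbon to the cationic centre — a 1,2-hydride shift — upgrading the secondary cation to a tertiary one.
Step 3: A weak base (a methanol molecule from the solvent) removes a proton from a carbon adjacent to the cationic centre; the electrons of that C–H bond become the new π(C=C) bond, giving the alkene.
Total: 3 elementary steps.

3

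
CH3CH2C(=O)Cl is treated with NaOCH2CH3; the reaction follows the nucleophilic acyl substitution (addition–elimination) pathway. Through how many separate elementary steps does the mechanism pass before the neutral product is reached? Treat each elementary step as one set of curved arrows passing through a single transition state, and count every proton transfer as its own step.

Step 1: A lone pair on the O of CH3CH2O⁻ attacks the electrophilic acyl carbon; the π(C=O) electrons move onto oxygen, giving a tetrahedral intermediate.
Step 2: Elimination step: re-formation of the carbonyl π bond drives out Cl⁻, giving the new acyl compound.
Total: 2 elementary steps.

2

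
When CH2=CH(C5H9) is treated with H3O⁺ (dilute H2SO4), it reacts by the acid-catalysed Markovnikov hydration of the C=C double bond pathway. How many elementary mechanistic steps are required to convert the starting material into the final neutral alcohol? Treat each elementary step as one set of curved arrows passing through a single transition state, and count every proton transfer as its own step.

Step 1: The π electrons of the C=C bond attack a proton of H3O⁺; Markovnikov addition places the new C–H on the less-substituted alkene carbon, so the positive charge ends up on the more-substituted carbon — a secondary carbocation. H2O is released.
Step 2: A 1,2-hydride shift from the adjacent cyclopentyl carbon moves the positive charge from the secondary centre to an adjacent carbon, generating a more stable tertiary carbocation.
Step 3: A lone pair on the oxygen of H2O attacks the carbocation, forming a C–O bond and an oxonium ion (a protonated alcohol).
Step 4: H2O removes a proton from the oxonium oxygen, regenerating H3O⁺ and giving the neutral alcohol.
Total: 4 elementary steps.

4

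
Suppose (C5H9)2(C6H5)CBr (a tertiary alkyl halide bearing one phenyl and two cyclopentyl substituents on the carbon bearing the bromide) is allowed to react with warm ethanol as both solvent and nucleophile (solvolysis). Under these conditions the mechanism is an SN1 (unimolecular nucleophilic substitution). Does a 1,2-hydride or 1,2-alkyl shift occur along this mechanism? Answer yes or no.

no

The first-formed carbocation is tertiary.
No single 1,2-shift to an adjacent carbon would produce a more-substituted cation than the one already present, so no rearrangement occurs.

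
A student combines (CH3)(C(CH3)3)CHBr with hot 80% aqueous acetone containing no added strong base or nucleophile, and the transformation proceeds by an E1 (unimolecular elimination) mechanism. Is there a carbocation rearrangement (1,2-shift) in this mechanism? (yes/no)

yes

The first-formed carbocation is secondary.
The adjacent tert-butyl carbon has no hydrogen but bears methyl groups; migration of one methyl with its bonding pair (a 1,2-methyl shift) places the charge on a tertiary centre.
Tertiary is more stable than secondary, so the shift occurs.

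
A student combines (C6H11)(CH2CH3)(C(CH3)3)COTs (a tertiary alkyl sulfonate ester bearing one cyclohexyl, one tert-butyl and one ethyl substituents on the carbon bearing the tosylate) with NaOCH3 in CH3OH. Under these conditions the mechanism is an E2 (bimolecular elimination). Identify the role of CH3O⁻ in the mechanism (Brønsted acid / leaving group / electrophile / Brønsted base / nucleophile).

Brønsted base

Step 1: The strong base CH3O⁻ removes a β-hydrogen; in the same concerted event the electrons of the breaking C–H bond form the new π(C=C) bond and the C–O σ-bond breaks, expelling TsO⁻. Anti-periplanar geometry; one transition state.
CH3O⁻ accepts a proton in a proton-transfer step — a Brønsted base.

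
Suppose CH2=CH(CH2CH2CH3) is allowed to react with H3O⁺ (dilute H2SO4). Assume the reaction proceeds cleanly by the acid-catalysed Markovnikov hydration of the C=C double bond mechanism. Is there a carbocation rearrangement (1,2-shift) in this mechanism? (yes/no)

no

The first-formed carbocation is secondary.
No single 1,2-shift to an adjacent carbon would produce a more-substituted cation than the one already present, so no rearrangement occurs.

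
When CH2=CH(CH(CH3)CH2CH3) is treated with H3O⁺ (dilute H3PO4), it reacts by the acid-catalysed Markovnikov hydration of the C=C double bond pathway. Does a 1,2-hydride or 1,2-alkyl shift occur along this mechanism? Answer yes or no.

yes

The first-formed carbocation is secondary.
The adjacent sec-butyl carbon already bears 2 other carbon substituents and has a hydrogen to migrate; after a 1,2-hydride shift from that carbon the positive charge sits on a tertiary centre.
Tertiary is more stable than secondary, so the shift occurs.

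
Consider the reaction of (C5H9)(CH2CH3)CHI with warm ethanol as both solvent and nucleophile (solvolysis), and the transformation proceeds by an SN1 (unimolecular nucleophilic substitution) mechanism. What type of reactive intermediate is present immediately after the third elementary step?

oxonium ion

Step 1: Rate-determining heterolysis of the C–I bond gives I⁻ and a secondary carbocation.
Step 2: A 1,2-hydride shift from the adjacent cyclopentyl carbon moves the positive charge from the secondary centre to an adjacent carbon, generating a more stable tertiary carbocation.
Step 3: A lone pair on the oxygen of CH3CH2OH attacks the carbocation, forming a new C–O σ-bond and an oxonium ion.
After step 3 the species present is an oxonium ion.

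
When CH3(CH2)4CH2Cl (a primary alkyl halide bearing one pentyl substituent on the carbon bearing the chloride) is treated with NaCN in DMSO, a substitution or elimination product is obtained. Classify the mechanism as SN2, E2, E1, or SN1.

SN2

Conditions: a primary substrate with a strong nucleophile in the polar aprotic solvent DMSO.
These conditions are the textbook signature of the SN2 pathway.
An unhindered substrate with a strong nucleophile in a polar aprotic solvent favours one-step backside displacement.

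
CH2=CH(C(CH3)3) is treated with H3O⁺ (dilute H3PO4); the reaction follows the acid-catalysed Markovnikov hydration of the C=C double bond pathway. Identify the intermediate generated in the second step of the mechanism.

tertiary carbocation

Step 1: The π electrons of the C=C bond attack a proton of H3O⁺; Markovnikov addition places the new C–H on the less-substituted alkene carbon, so the positive charge ends up on the more-substituted carbon — a secondary carbocation. H2O is released.
Step 2: Carbocation rearrangement: a 1,2-methyl shift from the adjacent tert-butyl carbon converts the initially-formed secondary cation into the more stable tertiary cation.
After step 2 the species present is a tertiary carbocation.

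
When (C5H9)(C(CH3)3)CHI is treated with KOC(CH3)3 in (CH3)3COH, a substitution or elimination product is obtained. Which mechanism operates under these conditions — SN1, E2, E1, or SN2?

Conditions: a strong/bulky base with a secondary substrate bearing a β-hydrogen.
These conditions are the textbook signature of the E2 pathway.
A strong (often hindered) base removes a β-H in concert with loss of the leaving group — bimolecular elimination.

E2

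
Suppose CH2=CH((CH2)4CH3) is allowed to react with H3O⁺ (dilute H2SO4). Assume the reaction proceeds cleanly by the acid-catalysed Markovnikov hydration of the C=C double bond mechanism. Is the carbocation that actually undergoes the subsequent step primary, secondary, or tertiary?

Step 1: Electrophilic addition begins with the π(C=C) electrons forming a bond to the proton of H3O⁺. Following Markovnikov's rule, the resulting cation is secondary. H2O is released.
No single 1,2-shift to an adjacent carbon would give a more-substituted cation, so no rearrangement occurs.

secondary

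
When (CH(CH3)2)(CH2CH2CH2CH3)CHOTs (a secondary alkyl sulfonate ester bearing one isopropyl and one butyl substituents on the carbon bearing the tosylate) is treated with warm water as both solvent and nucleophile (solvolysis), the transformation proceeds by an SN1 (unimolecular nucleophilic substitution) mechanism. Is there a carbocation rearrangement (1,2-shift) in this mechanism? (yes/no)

yes

The first-formed carbocation is secondary.
The adjacent isopropyl carbon already bears 2 other carbon substituents and has a hydrogen to migrate; after a 1,2-hydride shift from that carbon the positive charge sits on a tertiary centre.
Tertiary is more stable than secondary, so the shift occurs.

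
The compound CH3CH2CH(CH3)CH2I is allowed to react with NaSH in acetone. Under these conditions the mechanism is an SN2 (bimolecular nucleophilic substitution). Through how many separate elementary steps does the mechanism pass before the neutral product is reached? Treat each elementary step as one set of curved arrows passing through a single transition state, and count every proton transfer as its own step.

1

Step 1: The hydrosulfide nucleophile donates a lone pair from S to the α-carbon in a backside attack; simultaneously the C–I σ-bond breaks and both of its electrons leave with I⁻. One concerted step with inversion of configuration.
Total: 1 elementary step.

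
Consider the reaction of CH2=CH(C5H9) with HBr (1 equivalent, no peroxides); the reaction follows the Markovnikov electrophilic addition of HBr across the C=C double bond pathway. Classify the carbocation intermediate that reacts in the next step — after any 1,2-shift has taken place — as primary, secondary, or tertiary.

Step 1: Protonation of the alkene by HBr: the π bond acts as the nucleophile and picks up H⁺, giving the more stable (Markovnikov) secondary carbocation. The H–Br bond breaks heterolytically, releasing Br⁻.
Step 2: A 1,2-hydride shift from the adjacent cyclopentyl carbon moves the positive charge from the secondary centre to an adjacent carbon, generating a more stable tertiary carbocation.
The cation rearranges from secondary to tertiary via a 1,2-hydride shift from the adjacent cyclopentyl carbon; the tertiary cation is what reacts next.

tertiary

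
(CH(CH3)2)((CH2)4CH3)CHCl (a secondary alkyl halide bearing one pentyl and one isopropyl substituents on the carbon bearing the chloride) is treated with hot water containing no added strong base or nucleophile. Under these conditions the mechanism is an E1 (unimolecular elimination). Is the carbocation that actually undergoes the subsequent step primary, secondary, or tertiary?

tertiary

Step 1: Rate-determining heterolysis of the C–Cl bond gives Cl⁻ and a secondary carbocation.
Step 2: Carbocation rearrangement: a 1,2-hydride shift from the adjacent isopropyl carbon converts the initially-formed secondary cation into the more stable tertiary cation.
The cation rearranges from secondary to tertiary via a 1,2-hydride shift from the adjacent isopropyl carbon; the tertiary cation is what reacts next.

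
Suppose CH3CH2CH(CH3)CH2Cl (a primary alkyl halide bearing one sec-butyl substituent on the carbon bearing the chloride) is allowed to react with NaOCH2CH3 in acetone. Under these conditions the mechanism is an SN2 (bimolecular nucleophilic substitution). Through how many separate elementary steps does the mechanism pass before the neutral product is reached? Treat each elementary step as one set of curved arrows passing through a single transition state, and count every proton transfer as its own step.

Step 1: Backside attack by CH3CH2O⁻ on the carbon bearing the chloride: the new C–O bond forms as the C–Cl bond breaks, with Walden inversion at carbon.
Total: 1 elementary step.

1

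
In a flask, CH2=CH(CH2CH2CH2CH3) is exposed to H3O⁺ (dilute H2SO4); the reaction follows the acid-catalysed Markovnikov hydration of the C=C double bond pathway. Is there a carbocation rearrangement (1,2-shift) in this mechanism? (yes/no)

no

The first-formed carbocation is secondary.
No single 1,2-shift to an adjacent carbon would produce a more-substituted cation than the one already present, so no rearrangement occurs.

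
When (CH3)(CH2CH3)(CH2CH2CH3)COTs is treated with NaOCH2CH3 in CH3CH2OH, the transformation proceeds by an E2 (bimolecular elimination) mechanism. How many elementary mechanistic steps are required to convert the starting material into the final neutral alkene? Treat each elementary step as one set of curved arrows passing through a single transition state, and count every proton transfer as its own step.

Step 1: The strong base CH3CH2O⁻ removes a β-hydrogen; in the same concerted event the electrons of the breaking C–H bond form the new π(C=C) bond and the C–O σ-bond breaks, expelling TsO⁻. Anti-periplanar geometry; one transition state.
Total: 1 elementary step.

1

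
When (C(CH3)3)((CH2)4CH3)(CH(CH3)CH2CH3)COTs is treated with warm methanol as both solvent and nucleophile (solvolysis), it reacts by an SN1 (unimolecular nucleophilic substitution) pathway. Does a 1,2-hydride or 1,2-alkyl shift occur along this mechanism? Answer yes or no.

The first-formed carbocation is tertiary.
No single 1,2-shift to an adjacent carbon would produce a more-substituted cation than the one already present, so no rearrangement occurs.

no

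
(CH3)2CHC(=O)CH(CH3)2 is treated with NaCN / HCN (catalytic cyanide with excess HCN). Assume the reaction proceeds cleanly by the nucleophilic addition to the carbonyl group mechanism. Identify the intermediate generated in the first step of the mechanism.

Step 1: CN⁻ attacks the sp² carbonyl carbon; the C=O π bond breaks and the electrons end up as a lone pair on the alkoxide oxygen of the tetrahedral intermediate.
After step 1 the species present is a tetrahedral alkoxide intermediate.

tetrahedral alkoxide intermediate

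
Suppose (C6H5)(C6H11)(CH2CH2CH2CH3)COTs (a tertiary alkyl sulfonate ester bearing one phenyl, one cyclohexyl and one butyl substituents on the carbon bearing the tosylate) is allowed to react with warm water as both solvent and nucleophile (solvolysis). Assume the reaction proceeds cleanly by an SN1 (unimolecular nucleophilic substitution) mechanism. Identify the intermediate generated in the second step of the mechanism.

oxonium ion

Step 1: The C–O bond breaks with both electrons going to the tosylate; TsO⁻ leaves and a tertiary carbocation remains.
Step 2: H2O donates an oxygen lone pair into the empty p orbital of the cation, giving a protonated alcohol (an oxonium ion).
After step 2 the species present is an oxonium ion.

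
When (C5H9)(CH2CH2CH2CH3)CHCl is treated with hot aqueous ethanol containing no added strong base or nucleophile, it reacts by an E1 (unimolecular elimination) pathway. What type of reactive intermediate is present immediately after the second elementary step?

Step 1: Ionisation: the C–Cl σ-bond cleaves heterolytically; both bonding electrons depart with Cl⁻, leaving a secondary carbocation at the α-carbon.
Step 2: A hydride (H with its bonding pair) migrates from the adjacent cyclopentyl carbon to the cationic centre — a 1,2-hydride shift — upgrading the secondary cation to a tertiary one.
After step 2 the species present is a tertiary carbocation.

tertiary carbocation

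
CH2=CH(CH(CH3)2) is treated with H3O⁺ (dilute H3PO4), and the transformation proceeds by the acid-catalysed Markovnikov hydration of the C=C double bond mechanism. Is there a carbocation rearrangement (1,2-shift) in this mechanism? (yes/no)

yes

The first-formed carbocation is secondary.
The adjacent isopropyl carbon already bears 2 other carbon substituents and has a hydrogen to migrate; after a 1,2-hydride shift from that carbon the positive charge sits on a tertiary centre.
Tertiary is more stable than secondary, so the shift occurs.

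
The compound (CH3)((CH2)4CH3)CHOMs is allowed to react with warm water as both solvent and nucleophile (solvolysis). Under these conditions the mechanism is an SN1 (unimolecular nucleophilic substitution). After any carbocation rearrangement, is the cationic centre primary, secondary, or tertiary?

Step 1: The C–O bond breaks with both electrons going to the mesylate; MsO⁻ leaves and a secondary carbocation remains.
No single 1,2-shift to an adjacent carbon would give a more-substituted cation, so no rearrangement occurs.

secondary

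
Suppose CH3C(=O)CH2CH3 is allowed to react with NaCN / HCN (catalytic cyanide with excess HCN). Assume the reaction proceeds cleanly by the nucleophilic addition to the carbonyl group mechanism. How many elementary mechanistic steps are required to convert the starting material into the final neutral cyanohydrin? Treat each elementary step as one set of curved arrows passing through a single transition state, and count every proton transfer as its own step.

2

Step 1: Nucleophilic addition: CN⁻ adds to the carbonyl carbon, pushing the π(C=O) electron pair onto oxygen and giving a tetrahedral alkoxide.
Step 2: The alkoxide is protonated in situ by undissociated HCN, yielding a cyanohydrin; the CN⁻ so formed carries on the cycle.
Total: 2 elementary steps.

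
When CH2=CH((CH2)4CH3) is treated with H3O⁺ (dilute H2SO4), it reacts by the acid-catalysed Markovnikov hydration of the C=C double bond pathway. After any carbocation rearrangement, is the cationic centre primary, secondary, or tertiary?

Step 1: Protonation of the alkene by H3O⁺: the π bond acts as the nucleophile and picks up H⁺, giving the more stable (Markovnikov) secondary carbocation. H2O is released.
No single 1,2-shift to an adjacent carbon would give a more-substituted cation, so no rearrangement occurs.

secondary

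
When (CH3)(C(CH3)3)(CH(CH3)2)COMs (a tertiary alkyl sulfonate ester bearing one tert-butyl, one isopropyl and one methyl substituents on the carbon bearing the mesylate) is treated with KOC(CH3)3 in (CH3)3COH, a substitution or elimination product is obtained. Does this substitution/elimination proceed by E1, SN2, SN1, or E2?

E2

Conditions: a strong/bulky base with a tertiary substrate bearing a β-hydrogen.
These conditions are the textbook signature of the E2 pathway.
A strong (often hindered) base removes a β-H in concert with loss of the leaving group — bimolecular elimination.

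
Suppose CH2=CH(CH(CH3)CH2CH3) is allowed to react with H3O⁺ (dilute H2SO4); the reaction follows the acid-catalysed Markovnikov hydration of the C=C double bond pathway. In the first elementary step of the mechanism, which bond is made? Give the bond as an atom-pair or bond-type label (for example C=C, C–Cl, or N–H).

Step 1: Protonation of the alkene by H3O⁺: the π bond acts as the nucleophile and picks up H⁺, giving the more stable (Markovnikov) secondary carbocation. H2O is released.
The bond formed in this step is the C–H bond.

C–H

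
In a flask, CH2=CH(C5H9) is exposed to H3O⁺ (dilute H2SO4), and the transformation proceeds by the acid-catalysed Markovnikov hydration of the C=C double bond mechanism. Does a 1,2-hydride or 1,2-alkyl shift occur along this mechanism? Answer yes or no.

yes

The first-formed carbocation is secondary.
The adjacent cyclopentyl carbon already bears 2 other carbon substituents and has a hydrogen to migrate; after a 1,2-hydride shift from that carbon the positive charge sits on a tertiary centre.
Tertiary is more stable than secondary, so the shift occurs.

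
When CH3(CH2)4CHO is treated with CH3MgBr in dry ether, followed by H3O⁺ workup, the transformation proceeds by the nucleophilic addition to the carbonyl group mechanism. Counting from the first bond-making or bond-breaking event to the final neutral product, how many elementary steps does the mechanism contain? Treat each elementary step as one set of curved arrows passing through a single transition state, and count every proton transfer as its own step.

Step 1: the carbanion-like carbon of CH3MgBr attacks the sp² carbonyl carbon; the C=O π bond breaks and the electrons end up as a lone pair on the alkoxide oxygen of the tetrahedral intermediate.
Step 2: The alkoxide picks up a proton during H3O⁺ workup to yield an alcohol.
Total: 2 elementary steps.

2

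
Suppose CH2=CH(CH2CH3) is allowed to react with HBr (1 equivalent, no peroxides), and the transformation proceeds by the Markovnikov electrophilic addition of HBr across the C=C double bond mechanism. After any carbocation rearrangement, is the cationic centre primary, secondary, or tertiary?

secondary

Step 1: Electrophilic addition begins with the π(C=C) electrons forming a bond to the proton of HBr. Following Markovnikov's rule, the resulting cation is secondary. The H–Br bond breaks heterolytically, releasing Br⁻.
No single 1,2-shift to an adjacent carbon would give a more-substituted cation, so no rearrangement occurs.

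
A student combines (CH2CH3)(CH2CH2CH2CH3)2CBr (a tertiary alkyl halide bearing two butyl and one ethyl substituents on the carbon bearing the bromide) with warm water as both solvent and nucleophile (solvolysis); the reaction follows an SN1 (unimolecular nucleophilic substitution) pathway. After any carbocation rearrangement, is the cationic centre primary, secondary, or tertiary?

Step 1: Ionisation: the C–Br σ-bond cleaves heterolytically; both bonding electrons depart with Br⁻, leaving a tertiary carbocation at the α-carbon.
No single 1,2-shift to an adjacent carbon would give a more-substituted cation, so no rearrangement occurs.

tertiary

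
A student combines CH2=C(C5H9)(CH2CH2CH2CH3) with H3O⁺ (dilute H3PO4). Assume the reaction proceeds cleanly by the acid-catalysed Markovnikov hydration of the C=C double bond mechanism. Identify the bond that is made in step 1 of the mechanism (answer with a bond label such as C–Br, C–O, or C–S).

Step 1: Electrophilic addition begins with the π(C=C) electrons forming a bond to the proton of H3O⁺. Following Markovnikov's rule, the resulting cation is tertiary. H2O is released.
The bond formed in this step is the C–H bond.

C–H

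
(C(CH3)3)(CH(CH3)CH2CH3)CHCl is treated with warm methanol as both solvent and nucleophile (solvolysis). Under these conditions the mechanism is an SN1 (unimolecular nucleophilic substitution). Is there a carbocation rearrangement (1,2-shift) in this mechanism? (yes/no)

The first-formed carbocation is secondary.
The adjacent sec-butyl carbon already bears 2 other carbon substituents and has a hydrogen to migrate; after a 1,2-hydride shift from that carbon the positive charge sits on a tertiary centre.
Tertiary is more stable than secondary, so the shift occurs.

yes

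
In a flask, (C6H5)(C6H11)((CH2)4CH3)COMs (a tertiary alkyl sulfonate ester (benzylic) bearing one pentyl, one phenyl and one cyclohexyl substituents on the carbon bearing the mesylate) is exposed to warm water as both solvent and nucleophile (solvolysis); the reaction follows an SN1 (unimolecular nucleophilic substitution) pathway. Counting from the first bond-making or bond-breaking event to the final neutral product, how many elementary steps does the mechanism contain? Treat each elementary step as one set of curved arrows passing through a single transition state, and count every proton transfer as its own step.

Step 1: Rate-determining heterolysis of the C–O bond gives MsO⁻ and a tertiary carbocation.
(No 1,2-shift: no single shift to an adjacent carbon would give a more stable cation.)
Step 2: H2O donates an oxygen lone pair into the empty p orbital of the cation, giving a protonated alcohol (an oxonium ion).
Step 3: Deprotonation of the oxonium oxygen by solvent water yields the neutral alcohol.
Total: 3 elementary steps.

3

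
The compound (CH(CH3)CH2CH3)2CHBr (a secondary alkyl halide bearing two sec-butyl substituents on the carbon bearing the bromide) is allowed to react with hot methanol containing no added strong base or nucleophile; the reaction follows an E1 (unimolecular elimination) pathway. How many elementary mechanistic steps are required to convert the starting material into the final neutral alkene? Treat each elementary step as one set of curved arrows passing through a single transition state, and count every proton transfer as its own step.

3

Step 1: Ionisation: the C–Br σ-bond cleaves heterolytically; both bonding electrons depart with Br⁻, leaving a secondary carbocation at the α-carbon.
Step 2: A hydride (H with its bonding pair) migrates from the adjacent sec-butyl carbon to the cationic centre — a 1,2-hydride shift — upgrading the secondary cation to a tertiary one.
Step 3: A methanol molecule (solvent) deprotonates a β-carbon; as the C–H bond breaks, those electrons form the new alkene π bond.
Total: 3 elementary steps.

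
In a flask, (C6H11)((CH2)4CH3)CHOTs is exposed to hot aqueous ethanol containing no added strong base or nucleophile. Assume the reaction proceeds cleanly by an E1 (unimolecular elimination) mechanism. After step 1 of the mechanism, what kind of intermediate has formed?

Step 1: Unassisted departure of TsO⁻ (taking the C–O bonding pair) generates a secondary carbocation.
After step 1 the species present is a secondary carbocation.

secondary carbocation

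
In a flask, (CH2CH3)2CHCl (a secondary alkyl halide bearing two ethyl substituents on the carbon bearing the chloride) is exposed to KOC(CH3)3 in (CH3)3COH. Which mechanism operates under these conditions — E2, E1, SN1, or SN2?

Conditions: a strong/bulky base with a secondary substrate bearing a β-hydrogen.
These conditions are the textbook signature of the E2 pathway.
A strong (often hindered) base removes a β-H in concert with loss of the leaving group — bimolecular elimination.

E2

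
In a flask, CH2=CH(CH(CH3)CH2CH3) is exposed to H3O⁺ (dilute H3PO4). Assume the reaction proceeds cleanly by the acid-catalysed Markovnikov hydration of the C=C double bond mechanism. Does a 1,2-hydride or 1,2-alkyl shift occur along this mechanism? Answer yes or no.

The first-formed carbocation is secondary.
The adjacent sec-butyl carbon already bears 2 other carbon substituents and has a hydrogen to migrate; after a 1,2-hydride shift from that carbon the positive charge sits on a tertiary centre.
Tertiary is more stable than secondary, so the shift occurs.

yes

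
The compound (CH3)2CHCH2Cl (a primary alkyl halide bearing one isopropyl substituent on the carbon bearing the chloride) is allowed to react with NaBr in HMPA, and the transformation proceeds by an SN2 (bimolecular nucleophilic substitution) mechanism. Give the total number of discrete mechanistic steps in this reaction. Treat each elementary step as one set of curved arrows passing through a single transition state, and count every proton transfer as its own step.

Step 1: Br⁻ attacks the back face of the α-carbon while Cl⁻ departs with the C–Cl bonding pair — a single concerted displacement through a pentacoordinate transition state.
Total: 1 elementary step.

1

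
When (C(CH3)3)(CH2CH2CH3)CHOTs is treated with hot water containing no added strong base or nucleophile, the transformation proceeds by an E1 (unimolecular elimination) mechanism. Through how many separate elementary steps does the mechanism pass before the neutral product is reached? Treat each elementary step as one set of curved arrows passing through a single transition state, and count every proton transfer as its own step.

3

Step 1: Unassisted departure of TsO⁻ (taking the C–O bonding pair) generates a secondary carbocation.
Step 2: A 1,2-methyl shift from the adjacent tert-butyl carbon moves the positive charge from the secondary centre to an adjacent carbon, generating a more stable tertiary carbocation.
Step 3: Loss of a β-proton to a water molecule of the solvent: the C–H bonding pair collapses toward the cationic carbon to form the C=C π bond, yielding the alkene.
Total: 3 elementary steps.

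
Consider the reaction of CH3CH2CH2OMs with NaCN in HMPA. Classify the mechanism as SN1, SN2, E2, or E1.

Conditions: a primary substrate with a strong nucleophile in the polar aprotic solvent HMPA.
These conditions are the textbook signature of the SN2 pathway.
An unhindered substrate with a strong nucleophile in a polar aprotic solvent favours one-step backside displacement.

SN2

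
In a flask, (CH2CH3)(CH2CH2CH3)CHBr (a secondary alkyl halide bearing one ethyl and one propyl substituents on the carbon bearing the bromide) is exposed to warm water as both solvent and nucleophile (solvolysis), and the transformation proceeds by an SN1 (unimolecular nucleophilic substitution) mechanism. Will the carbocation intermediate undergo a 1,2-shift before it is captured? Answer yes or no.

The first-formed carbocation is secondary.
No single 1,2-shift to an adjacent carbon would produce a more-substituted cation than the one already present, so no rearrangement occurs.

no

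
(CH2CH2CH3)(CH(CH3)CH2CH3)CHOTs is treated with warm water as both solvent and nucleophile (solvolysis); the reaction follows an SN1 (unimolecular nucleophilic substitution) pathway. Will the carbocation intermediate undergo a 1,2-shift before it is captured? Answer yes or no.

The first-formed carbocation is secondary.
The adjacent sec-butyl carbon already bears 2 other carbon substituents and has a hydrogen to migrate; after a 1,2-hydride shift from that carbon the positive charge sits on a tertiary centre.
Tertiary is more stable than secondary, so the shift occurs.

yes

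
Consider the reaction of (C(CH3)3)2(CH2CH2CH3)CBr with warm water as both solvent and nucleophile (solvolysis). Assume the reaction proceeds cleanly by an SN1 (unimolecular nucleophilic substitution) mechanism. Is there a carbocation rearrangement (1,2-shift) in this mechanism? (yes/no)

no

The first-formed carbocation is tertiary.
No single 1,2-shift to an adjacent carbon would produce a more-substituted cation than the one already present, so no rearrangement occurs.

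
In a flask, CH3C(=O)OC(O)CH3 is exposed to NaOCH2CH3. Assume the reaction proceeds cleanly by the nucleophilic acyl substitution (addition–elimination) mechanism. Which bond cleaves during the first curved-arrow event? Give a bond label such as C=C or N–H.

Step 1: Nucleophilic addition of CH3CH2O⁻ to the acyl carbon breaks the π(C=O) bond and yields a tetrahedral, anionic intermediate.
The bond broken in this step is the π(C=O) bond.

π(C=O)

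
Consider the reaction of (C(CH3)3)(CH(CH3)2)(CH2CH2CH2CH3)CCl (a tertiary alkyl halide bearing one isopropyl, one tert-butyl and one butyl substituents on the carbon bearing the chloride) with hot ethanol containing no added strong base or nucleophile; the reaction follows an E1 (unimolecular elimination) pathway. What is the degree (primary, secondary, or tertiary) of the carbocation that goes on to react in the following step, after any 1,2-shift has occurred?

tertiary

Step 1: The C–Cl bond breaks with both electrons going to the chloride; Cl⁻ leaves and a tertiary carbocation remains.
No single 1,2-shift to an adjacent carbon would give a more-substituted cation, so no rearrangement occurs.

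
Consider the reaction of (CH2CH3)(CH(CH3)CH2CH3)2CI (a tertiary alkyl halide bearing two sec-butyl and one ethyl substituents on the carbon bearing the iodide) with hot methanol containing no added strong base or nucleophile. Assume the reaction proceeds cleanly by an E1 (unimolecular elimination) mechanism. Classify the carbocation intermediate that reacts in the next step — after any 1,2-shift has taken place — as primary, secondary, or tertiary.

Step 1: Rate-determining heterolysis of the C–I bond gives I⁻ and a tertiary carbocation.
No single 1,2-shift to an adjacent carbon would give a more-substituted cation, so no rearrangement occurs.

tertiary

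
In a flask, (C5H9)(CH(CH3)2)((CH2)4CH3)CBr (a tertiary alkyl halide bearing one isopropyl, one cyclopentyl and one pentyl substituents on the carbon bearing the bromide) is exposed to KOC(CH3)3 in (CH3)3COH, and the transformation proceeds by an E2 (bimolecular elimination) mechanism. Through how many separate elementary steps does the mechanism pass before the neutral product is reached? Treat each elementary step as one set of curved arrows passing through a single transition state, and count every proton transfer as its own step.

1

Step 1: Concerted anti-periplanar elimination: (CH3)3CO⁻ abstracts a β-H while Br⁻ leaves, and the C–H electrons become the new C=C π bond — all in a single transition state.
Total: 1 elementary step.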